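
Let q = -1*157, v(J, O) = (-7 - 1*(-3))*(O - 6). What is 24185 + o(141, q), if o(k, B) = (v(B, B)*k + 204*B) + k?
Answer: 84230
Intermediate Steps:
v(J, O) = 24 - 4*O (v(J, O) = (-7 + 3)*(-6 + O) = -4*(-6 + O) = 24 - 4*O)
q = -157
o(k, B) = k + 204*B + k*(24 - 4*B) (o(k, B) = ((24 - 4*B)*k + 204*B) + k = (k*(24 - 4*B) + 204*B) + k = (204*B + k*(24 - 4*B)) + k = k + 204*B + k*(24 - 4*B))
24185 + o(141, q) = 24185 + (141 + 204*(-157) - 4*141*(-6 - 157)) = 24185 + (141 - 32028 - 4*141*(-163)) = 24185 + (141 - 32028 + 91932) = 24185 + 60045 = 84230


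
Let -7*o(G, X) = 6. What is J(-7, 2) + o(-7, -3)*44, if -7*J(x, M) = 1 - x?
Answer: -272/7 ≈ -38.857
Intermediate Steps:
J(x, M) = -⅐ + x/7 (J(x, M) = -(1 - x)/7 = -⅐ + x/7)
o(G, X) = -6/7 (o(G, X) = -⅐*6 = -6/7)
J(-7, 2) + o(-7, -3)*44 = (-⅐ + (⅐)*(-7)) - 6/7*44 = (-⅐ - 1) - 264/7 = -8/7 - 264/7 = -272/7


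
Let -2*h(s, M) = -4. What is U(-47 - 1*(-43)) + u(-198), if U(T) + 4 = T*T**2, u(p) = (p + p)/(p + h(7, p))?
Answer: -3233/49 ≈ -65.980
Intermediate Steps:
h(s, M) = 2 (h(s, M) = -1/2*(-4) = 2)
u(p) = 2*p/(2 + p) (u(p) = (p + p)/(p + 2) = (2*p)/(2 + p) = 2*p/(2 + p))
U(T) = -4 + T**3 (U(T) = -4 + T*T**2 = -4 + T**3)
U(-47 - 1*(-43)) + u(-198) = (-4 + (-47 - 1*(-43))**3) + 2*(-198)/(2 - 198) = (-4 + (-47 + 43)**3) + 2*(-198)/(-196) = (-4 + (-4)**3) + 2*(-198)*(-1/196) = (-4 - 64) + 99/49 = -68 + 99/49 = -3233/49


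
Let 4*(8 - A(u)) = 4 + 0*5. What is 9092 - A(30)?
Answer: 9085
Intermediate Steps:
A(u) = 7 (A(u) = 8 - (4 + 0*5)/4 = 8 - (4 + 0)/4 = 8 - ¼*4 = 8 - 1 = 7)
9092 - A(30) = 9092 - 1*7 = 9092 - 7 = 9085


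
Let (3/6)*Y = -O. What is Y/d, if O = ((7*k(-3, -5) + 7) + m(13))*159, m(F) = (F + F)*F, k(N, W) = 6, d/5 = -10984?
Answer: 61533/27460 ≈ 2.2408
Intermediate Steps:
d = -54920 (d = 5*(-10984) = -54920)
m(F) = 2*F² (m(F) = (2*F)*F = 2*F²)
O = 61533 (O = ((7*6 + 7) + 2*13²)*159 = ((42 + 7) + 2*169)*159 = (49 + 338)*159 = 387*159 = 61533)
Y = -123066 (Y = 2*(-1*61533) = 2*(-61533) = -123066)
Y/d = -123066/(-54920) = -123066*(-1/54920) = 61533/27460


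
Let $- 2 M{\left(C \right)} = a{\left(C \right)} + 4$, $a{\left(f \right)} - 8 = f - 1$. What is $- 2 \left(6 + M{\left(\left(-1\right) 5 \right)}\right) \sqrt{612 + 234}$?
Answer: $- 18 \sqrt{94} \approx -174.52$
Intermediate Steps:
$a{\left(f \right)} = 7 + f$ ($a{\left(f \right)} = 8 + \left(f - 1\right) = 8 + \left(-1 + f\right) = 7 + f$)
$M{\left(C \right)} = - \frac{11}{2} - \frac{C}{2}$ ($M{\left(C \right)} = - \frac{\left(7 + C\right) + 4}{2} = - \frac{11 + C}{2} = - \frac{11}{2} - \frac{C}{2}$)
$- 2 \left(6 + M{\left(\left(-1\right) 5 \right)}\right) \sqrt{612 + 234} = - 2 \left(6 - \left(\frac{11}{2} + \frac{\left(-1\right) 5}{2}\right)\right) \sqrt{612 + 234} = - 2 \left(6 - 3\right) \sqrt{846} = - 2 \left(6 + \left(- \frac{11}{2} + \frac{5}{2}\right)\right) 3 \sqrt{94} = - 2 \left(6 - 3\right) 3 \sqrt{94} = \left(-2\right) 3 \cdot 3 \sqrt{94} = - 6 \cdot 3 \sqrt{94} = - 18 \sqrt{94}$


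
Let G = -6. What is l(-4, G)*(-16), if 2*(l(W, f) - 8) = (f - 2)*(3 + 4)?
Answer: 320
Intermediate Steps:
l(W, f) = 1 + 7*f/2 (l(W, f) = 8 + ((f - 2)*(3 + 4))/2 = 8 + ((-2 + f)*7)/2 = 8 + (-14 + 7*f)/2 = 8 + (-7 + 7*f/2) = 1 + 7*f/2)
l(-4, G)*(-16) = (1 + (7/2)*(-6))*(-16) = (1 - 21)*(-16) = -20*(-16) = 320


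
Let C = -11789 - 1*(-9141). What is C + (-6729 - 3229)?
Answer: -12606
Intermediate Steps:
C = -2648 (C = -11789 + 9141 = -2648)
C + (-6729 - 3229) = -2648 + (-6729 - 3229) = -2648 - 9958 = -12606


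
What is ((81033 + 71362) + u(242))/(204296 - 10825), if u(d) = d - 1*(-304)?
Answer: 152941/193471 ≈ 0.79051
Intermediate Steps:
u(d) = 304 + d (u(d) = d + 304 = 304 + d)
((81033 + 71362) + u(242))/(204296 - 10825) = ((81033 + 71362) + (304 + 242))/(204296 - 10825) = (152395 + 546)/193471 = 152941*(1/193471) = 152941/193471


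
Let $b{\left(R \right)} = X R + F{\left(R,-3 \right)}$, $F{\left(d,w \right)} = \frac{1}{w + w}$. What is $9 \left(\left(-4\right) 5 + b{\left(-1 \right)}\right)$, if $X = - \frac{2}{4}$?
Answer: $-177$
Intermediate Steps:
$X = - \frac{1}{2}$ ($X = \left(-2\right) \frac{1}{4} = - \frac{1}{2} \approx -0.5$)
$F{\left(d,w \right)} = \frac{1}{2 w}$
$b{\left(R \right)} = - \frac{1}{6} - \frac{R}{2}$ ($b{\left(R \right)} = - \frac{R}{2} + \frac{1}{2 \left(-3\right)} = - \frac{R}{2} + \frac{1}{2} \left(- \frac{1}{3}\right) = - \frac{R}{2} - \frac{1}{6} = - \frac{1}{6} - \frac{R}{2}$)
$9 \left(\left(-4\right) 5 + b{\left(-1 \right)}\right) = 9 \left(\left(-4\right) 5 - - \frac{1}{3}\right) = 9 \left(-20 + \left(- \frac{1}{6} + \frac{1}{2}\right)\right) = 9 \left(-20 + \frac{1}{3}\right) = 9 \left(- \frac{59}{3}\right) = -177$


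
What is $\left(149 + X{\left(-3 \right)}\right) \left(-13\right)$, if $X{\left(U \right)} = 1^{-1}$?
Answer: $-1950$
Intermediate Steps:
$X{\left(U \right)} = 1$
$\left(149 + X{\left(-3 \right)}\right) \left(-13\right) = \left(149 + 1\right) \left(-13\right) = 150 \left(-13\right) = -1950$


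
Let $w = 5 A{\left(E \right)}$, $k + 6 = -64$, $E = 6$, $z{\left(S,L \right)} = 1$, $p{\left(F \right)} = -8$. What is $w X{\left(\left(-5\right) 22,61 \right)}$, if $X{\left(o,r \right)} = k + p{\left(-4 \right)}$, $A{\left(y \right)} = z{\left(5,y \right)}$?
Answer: $-390$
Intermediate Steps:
$k = -70$ ($k = -6 - 64 = -70$)
$A{\left(y \right)} = 1$
$X{\left(o,r \right)} = -78$ ($X{\left(o,r \right)} = -70 - 8 = -78$)
$w = 5$ ($w = 5 \cdot 1 = 5$)
$w X{\left(\left(-5\right) 22,61 \right)} = 5 \left(-78\right) = -390$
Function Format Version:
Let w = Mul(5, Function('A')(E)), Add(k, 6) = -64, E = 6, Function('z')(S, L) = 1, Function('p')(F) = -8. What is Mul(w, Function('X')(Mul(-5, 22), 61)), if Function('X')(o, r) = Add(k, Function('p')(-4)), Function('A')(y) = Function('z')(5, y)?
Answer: -390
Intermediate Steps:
k = -70 (k = Add(-6, -64) = -70)
Function('A')(y) = 1
Function('X')(o, r) = -78 (Function('X')(o, r) = Add(-70, -8) = -78)
w = 5 (w = Mul(5, 1) = 5)
Mul(w, Function('X')(Mul(-5, 22), 61)) = Mul(5, -78) = -390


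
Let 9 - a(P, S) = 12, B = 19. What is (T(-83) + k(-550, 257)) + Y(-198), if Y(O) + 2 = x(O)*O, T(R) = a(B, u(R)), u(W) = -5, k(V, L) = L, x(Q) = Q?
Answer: 39456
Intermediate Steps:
a(P, S) = -3 (a(P, S) = 9 - 1*12 = 9 - 12 = -3)
T(R) = -3
Y(O) = -2 + O**2 (Y(O) = -2 + O*O = -2 + O**2)
(T(-83) + k(-550, 257)) + Y(-198) = (-3 + 257) + (-2 + (-198)**2) = 254 + (-2 + 39204) = 254 + 39202 = 39456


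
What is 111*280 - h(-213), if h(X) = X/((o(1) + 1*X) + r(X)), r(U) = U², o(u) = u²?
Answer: 1403479773/45157 ≈ 31080.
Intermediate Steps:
h(X) = X/(1 + X + X²) (h(X) = X/((1² + 1*X) + X²) = X/((1 + X) + X²) = X/(1 + X + X²))
111*280 - h(-213) = 111*280 - (-213)/(1 - 213 + (-213)²) = 31080 - (-213)/(1 - 213 + 45369) = 31080 - (-213)/45157 = 31080 - 1*(-213/45157) = 31080 + 213/45157 = 1403479773/45157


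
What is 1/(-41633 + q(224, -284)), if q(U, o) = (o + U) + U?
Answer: -1/41469 ≈ -2.4114e-5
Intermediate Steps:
q(U, o) = o + 2*U (q(U, o) = (U + o) + U = o + 2*U)
1/(-41633 + q(224, -284)) = 1/(-41633 + (-284 + 2*224)) = 1/(-41633 + (-284 + 448)) = 1/(-41633 + 164) = 1/(-41469) = -1/41469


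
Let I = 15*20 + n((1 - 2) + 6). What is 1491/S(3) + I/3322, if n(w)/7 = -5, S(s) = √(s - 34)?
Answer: 265/3322 - 1491*I*√31/31 ≈ 0.079771 - 267.79*I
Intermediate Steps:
S(s) = √(-34 + s)
n(w) = -35 (n(w) = 7*(-5) = -35)
I = 265 (I = 15*20 - 35 = 300 - 35 = 265)
1491/S(3) + I/3322 = 1491/(√(-34 + 3)) + 265/3322 = 1491/(√(-31)) + 265*(1/3322) = 1491/((I*√31)) + 265/3322 = 1491*(-I*√31/31) + 265/3322 = -1491*I*√31/31 + 265/3322 = 265/3322 - 1491*I*√31/31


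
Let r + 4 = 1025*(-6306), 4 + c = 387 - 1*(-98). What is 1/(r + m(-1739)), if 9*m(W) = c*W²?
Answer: 9/1396429315 ≈ 6.4450e-9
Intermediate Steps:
c = 481 (c = -4 + (387 - 1*(-98)) = -4 + (387 + 98) = -4 + 485 = 481)
m(W) = 481*W²/9 (m(W) = (481*W²)/9 = 481*W²/9)
r = -6463654 (r = -4 + 1025*(-6306) = -4 - 6463650 = -6463654)
1/(r + m(-1739)) = 1/(-6463654 + (481/9)*(-1739)²) = 1/(-6463654 + (481/9)*3024121) = 1/(-6463654 + 1454602201/9) = 1/(1396429315/9) = 9/1396429315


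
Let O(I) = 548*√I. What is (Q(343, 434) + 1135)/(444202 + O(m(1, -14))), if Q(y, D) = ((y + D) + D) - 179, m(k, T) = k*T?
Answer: 481292867/98659810530 - 296879*I*√14/49329905265 ≈ 0.0048783 - 2.2518e-5*I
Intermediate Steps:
m(k, T) = T*k
Q(y, D) = -179 + y + 2*D (Q(y, D) = ((D + y) + D) - 179 = (y + 2*D) - 179 = -179 + y + 2*D)
(Q(343, 434) + 1135)/(444202 + O(m(1, -14))) = ((-179 + 343 + 2*434) + 1135)/(444202 + 548*√(-14*1)) = ((-179 + 343 + 868) + 1135)/(444202 + 548*√(-14)) = (1032 + 1135)/(444202 + 548*(I*√14)) = 2167/(444202 + 548*I*√14)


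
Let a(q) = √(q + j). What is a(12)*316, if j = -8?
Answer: 632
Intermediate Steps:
a(q) = √(-8 + q) (a(q) = √(q - 8) = √(-8 + q))
a(12)*316 = √(-8 + 12)*316 = √4*316 = 2*316 = 632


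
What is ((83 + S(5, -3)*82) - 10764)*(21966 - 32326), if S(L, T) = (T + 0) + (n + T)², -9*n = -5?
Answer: 8758333640/81 ≈ 1.0813e+8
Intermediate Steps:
n = 5/9 (n = -⅑*(-5) = 5/9 ≈ 0.55556)
S(L, T) = T + (5/9 + T)² (S(L, T) = (T + 0) + (5/9 + T)² = T + (5/9 + T)²)
((83 + S(5, -3)*82) - 10764)*(21966 - 32326) = ((83 + (-3 + (5 + 9*(-3))²/81)*82) - 10764)*(21966 - 32326) = ((83 + (-3 + (5 - 27)²/81)*82) - 10764)*(-10360) = ((83 + (-3 + (1/81)*(-22)²)*82) - 10764)*(-10360) = ((83 + (-3 + (1/81)*484)*82) - 10764)*(-10360) = ((83 + (-3 + 484/81)*82) - 10764)*(-10360) = ((83 + (241/81)*82) - 10764)*(-10360) = ((83 + 19762/81) - 10764)*(-10360) = (26485/81 - 10764)*(-10360) = -845399/81*(-10360) = 8758333640/81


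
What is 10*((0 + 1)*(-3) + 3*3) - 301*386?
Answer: -116126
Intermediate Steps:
10*((0 + 1)*(-3) + 3*3) - 301*386 = 10*(1*(-3) + 9) - 116186 = 10*(-3 + 9) - 116186 = 10*6 - 116186 = 60 - 116186 = -116126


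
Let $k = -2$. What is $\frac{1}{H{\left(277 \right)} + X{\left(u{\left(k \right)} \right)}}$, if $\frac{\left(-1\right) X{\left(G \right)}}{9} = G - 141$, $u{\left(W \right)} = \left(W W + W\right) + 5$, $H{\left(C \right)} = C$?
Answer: $\frac{1}{1483} \approx 0.00067431$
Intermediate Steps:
$u{\left(W \right)} = 5 + W + W^{2}$ ($u{\left(W \right)} = \left(W^{2} + W\right) + 5 = \left(W + W^{2}\right) + 5 = 5 + W + W^{2}$)
$X{\left(G \right)} = 1269 - 9 G$ ($X{\left(G \right)} = - 9 \left(G - 141\right) = - 9 \left(-141 + G\right) = 1269 - 9 G$)
$\frac{1}{H{\left(277 \right)} + X{\left(u{\left(k \right)} \right)}} = \frac{1}{277 + \left(1269 - 9 \left(5 - 2 + \left(-2\right)^{2}\right)\right)} = \frac{1}{277 + \left(1269 - 9 \left(5 - 2 + 4\right)\right)} = \frac{1}{277 + \left(1269 - 63\right)} = \frac{1}{277 + 1206} = \frac{1}{1483}$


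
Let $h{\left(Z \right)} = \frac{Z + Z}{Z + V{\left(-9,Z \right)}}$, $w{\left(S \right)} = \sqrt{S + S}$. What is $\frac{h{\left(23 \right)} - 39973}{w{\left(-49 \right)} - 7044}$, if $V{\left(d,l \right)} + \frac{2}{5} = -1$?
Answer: $\frac{1266996649}{223281153} + \frac{15108989 i \sqrt{2}}{2679373836} \approx 5.6744 + 0.0079747 i$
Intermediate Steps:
$w{\left(S \right)} = \sqrt{2} \sqrt{S}$ ($w{\left(S \right)} = \sqrt{2 S} = \sqrt{2} \sqrt{S}$)
$V{\left(d,l \right)} = - \frac{7}{5}$ ($V{\left(d,l \right)} = - \frac{2}{5} - 1 = - \frac{7}{5}$)
$h{\left(Z \right)} = \frac{2 Z}{- \frac{7}{5} + Z}$ ($h{\left(Z \right)} = \frac{Z + Z}{Z - \frac{7}{5}} = \frac{2 Z}{- \frac{7}{5} + Z}$)
$\frac{h{\left(23 \right)} - 39973}{w{\left(-49 \right)} - 7044} = \frac{10 \cdot 23 \frac{1}{-7 + 5 \cdot 23} - 39973}{\sqrt{2} \sqrt{-49} - 7044} = \frac{10 \cdot 23 \frac{1}{-7 + 115} - 39973}{\sqrt{2} \cdot 7 i - 7044} = \frac{10 \cdot 23 \cdot \frac{1}{108} - 39973}{7 i \sqrt{2} - 7044} = \frac{10 \cdot 23 \cdot \frac{1}{108} - 39973}{-7044 + 7 i \sqrt{2}} = \frac{\frac{115}{54} - 39973}{-7044 + 7 i \sqrt{2}} = - \frac{2158427}{54 \left(-7044 + 7 i \sqrt{2}\right)}$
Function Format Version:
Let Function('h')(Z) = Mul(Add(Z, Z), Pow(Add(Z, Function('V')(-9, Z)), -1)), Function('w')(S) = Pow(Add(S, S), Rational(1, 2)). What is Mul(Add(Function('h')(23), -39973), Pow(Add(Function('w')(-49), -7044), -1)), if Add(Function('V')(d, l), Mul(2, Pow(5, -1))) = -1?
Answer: Add(Rational(1266996649, 223281153), Mul(Rational(15108989, 2679373836), I, Pow(2, Rational(1, 2)))) ≈ Add(5.6744, Mul(0.0079747, I))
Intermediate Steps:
Function('w')(S) = Mul(Pow(2, Rational(1, 2)), Pow(S, Rational(1, 2))) (Function('w')(S) = Pow(Mul(2, S), Rational(1, 2)) = Mul(Pow(2, Rational(1, 2)), Pow(S, Rational(1, 2))))
Function('V')(d, l) = Rational(-7, 5) (Function('V')(d, l) = Add(Rational(-2, 5), -1) = Rational(-7, 5))
Function('h')(Z) = Mul(2, Z, Pow(Add(Rational(-7, 5), Z), -1)) (Function('h')(Z) = Mul(Add(Z, Z), Pow(Add(Z, Rational(-7, 5)), -1)) = Mul(Mul(2, Z), Pow(Add(Rational(-7, 5), Z), -1)) = Mul(2, Z, Pow(Add(Rational(-7, 5), Z), -1)))
Mul(Add(Function('h')(23), -39973), Pow(Add(Function('w')(-49), -7044), -1)) = Mul(Add(Mul(10, 23, Pow(Add(-7, Mul(5, 23)), -1)), -39973), Pow(Add(Mul(Pow(2, Rational(1, 2)), Pow(-49, Rational(1, 2))), -7044), -1)) = Mul(Add(Mul(10, 23, Pow(Add(-7, 115), -1)), -39973), Pow(Add(Mul(Pow(2, Rational(1, 2)), Mul(7, I)), -7044), -1)) = Mul(Add(Mul(10, 23, Pow(108, -1)), -39973), Pow(Add(Mul(7, I, Pow(2, Rational(1, 2))), -7044), -1)) = Mul(Add(Mul(10, 23, Rational(1, 108)), -39973), Pow(Add(-7044, Mul(7, I, Pow(2, Rational(1, 2)))), -1)) = Mul(Add(Rational(115, 54), -39973), Pow(Add(-7044, Mul(7, I, Pow(2, Rational(1, 2)))), -1)) = Mul(Rational(-2158427, 54), Pow(Add(-7044, Mul(7, I, Pow(2, Rational(1, 2)))), -1))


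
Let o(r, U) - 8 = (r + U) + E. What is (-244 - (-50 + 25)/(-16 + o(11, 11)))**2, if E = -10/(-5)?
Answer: 15046641/256 ≈ 58776.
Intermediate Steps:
E = 2 (E = -10*(-1/5) = 2)
o(r, U) = 10 + U + r (o(r, U) = 8 + ((r + U) + 2) = 8 + ((U + r) + 2) = 8 + (2 + U + r) = 10 + U + r)
(-244 - (-50 + 25)/(-16 + o(11, 11)))**2 = (-244 - (-50 + 25)/(-16 + (10 + 11 + 11)))**2 = (-244 - (-25)/(-16 + 32))**2 = (-244 - (-25)/16)**2 = (-244 - 1*(-25/16))**2 = (-244 + 25/16)**2 = (-3879/16)**2 = 15046641/256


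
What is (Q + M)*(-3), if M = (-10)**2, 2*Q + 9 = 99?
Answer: -435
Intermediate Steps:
Q = 45 (Q = -9/2 + (1/2)*99 = -9/2 + 99/2 = 45)
M = 100
(Q + M)*(-3) = (45 + 100)*(-3) = 145*(-3) = -435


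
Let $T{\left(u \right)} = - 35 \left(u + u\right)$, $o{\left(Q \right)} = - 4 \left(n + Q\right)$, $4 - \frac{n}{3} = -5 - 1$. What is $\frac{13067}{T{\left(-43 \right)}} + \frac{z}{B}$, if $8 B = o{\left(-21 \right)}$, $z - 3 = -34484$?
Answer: $\frac{207693223}{27090} \approx 7666.8$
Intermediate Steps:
$n = 30$ ($n = 12 - 3 \left(-5 - 1\right) = 12 - -18 = 12 + 18 = 30$)
$o{\left(Q \right)} = -120 - 4 Q$ ($o{\left(Q \right)} = - 4 \left(30 + Q\right) = -120 - 4 Q$)
$z = -34481$ ($z = 3 - 34484 = -34481$)
$T{\left(u \right)} = - 70 u$ ($T{\left(u \right)} = - 35 \cdot 2 u = - 70 u$)
$B = - \frac{9}{2}$ ($B = \frac{-120 - -84}{8} = \frac{-120 + 84}{8} = \frac{1}{8} \left(-36\right) = - \frac{9}{2} \approx -4.5$)
$\frac{13067}{T{\left(-43 \right)}} + \frac{z}{B} = \frac{13067}{\left(-70\right) \left(-43\right)} - \frac{34481}{- \frac{9}{2}} = \frac{13067}{3010} - - \frac{68962}{9} = 13067 \cdot \frac{1}{3010} + \frac{68962}{9} = \frac{13067}{3010} + \frac{68962}{9} = \frac{207693223}{27090}$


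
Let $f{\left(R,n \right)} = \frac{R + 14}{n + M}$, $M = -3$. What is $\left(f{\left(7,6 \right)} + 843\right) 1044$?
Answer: $887400$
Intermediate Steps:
$f{\left(R,n \right)} = \frac{14 + R}{-3 + n}$ ($f{\left(R,n \right)} = \frac{R + 14}{n - 3} = \frac{14 + R}{-3 + n}$)
$\left(f{\left(7,6 \right)} + 843\right) 1044 = \left(\frac{14 + 7}{-3 + 6} + 843\right) 1044 = \left(\frac{1}{3} \cdot 21 + 843\right) 1044 = \left(7 + 843\right) 1044 = 850 \cdot 1044 = 887400$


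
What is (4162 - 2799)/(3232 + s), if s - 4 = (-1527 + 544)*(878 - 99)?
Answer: -1363/762521 ≈ -0.0017875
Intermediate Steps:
s = -765753 (s = 4 + (-1527 + 544)*(878 - 99) = 4 - 983*779 = 4 - 765757 = -765753)
(4162 - 2799)/(3232 + s) = (4162 - 2799)/(3232 - 765753) = 1363/(-762521) = 1363*(-1/762521) = -1363/762521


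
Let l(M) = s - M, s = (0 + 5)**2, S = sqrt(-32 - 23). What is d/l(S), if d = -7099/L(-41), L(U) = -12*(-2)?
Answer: -35495/3264 - 7099*I*sqrt(55)/16320 ≈ -10.875 - 3.226*I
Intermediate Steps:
L(U) = 24
S = I*sqrt(55) (S = sqrt(-55) = I*sqrt(55) ≈ 7.4162*I)
s = 25 (s = 5**2 = 25)
d = -7099/24 ≈ -295.79
l(M) = 25 - M
d/l(S) = -7099/(24*(25 - I*sqrt(55)))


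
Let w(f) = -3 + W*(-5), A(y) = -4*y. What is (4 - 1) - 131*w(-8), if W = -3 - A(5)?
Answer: 11531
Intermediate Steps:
W = 17 (W = -3 - (-4)*5 = -3 - 1*(-20) = -3 + 20 = 17)
w(f) = -88 (w(f) = -3 + 17*(-5) = -3 - 85 = -88)
(4 - 1) - 131*w(-8) = (4 - 1) - 131*(-88) = 3 + 11528 = 11531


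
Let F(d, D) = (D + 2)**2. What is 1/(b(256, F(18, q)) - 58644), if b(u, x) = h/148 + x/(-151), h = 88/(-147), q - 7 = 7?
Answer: -821289/48165067822 ≈ -1.7052e-5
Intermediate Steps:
q = 14 (q = 7 + 7 = 14)
h = -88/147 (h = 88*(-1/147) = -88/147 ≈ -0.59864)
F(d, D) = (2 + D)**2
b(u, x) = -22/5439 - x/151 (b(u, x) = -88/147/148 + x/(-151) = -88/147*1/148 + x*(-1/151) = -22/5439 - x/151)
1/(b(256, F(18, q)) - 58644) = 1/((-22/5439 - (2 + 14)**2/151) - 58644) = 1/((-22/5439 - 1/151*16**2) - 58644) = 1/((-22/5439 - 1/151*256) - 58644) = 1/((-22/5439 - 256/151) - 58644) = 1/(-1395706/821289 - 58644) = 1/(-48165067822/821289) = -821289/48165067822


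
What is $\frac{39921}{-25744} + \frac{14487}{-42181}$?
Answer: $- \frac{2056861029}{1085907664} \approx -1.8941$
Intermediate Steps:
$\frac{39921}{-25744} + \frac{14487}{-42181} = 39921 \left(- \frac{1}{25744}\right) + 14487 \left(- \frac{1}{42181}\right) = - \frac{39921}{25744} - \frac{14487}{42181} = - \frac{2056861029}{1085907664}$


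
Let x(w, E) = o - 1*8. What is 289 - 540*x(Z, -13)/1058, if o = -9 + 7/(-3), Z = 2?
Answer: 158101/529 ≈ 298.87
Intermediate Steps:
o = -34/3 (o = -9 + 7*(-1/3) = -9 - 7/3 = -34/3 ≈ -11.333)
x(w, E) = -58/3 (x(w, E) = -34/3 - 1*8 = -34/3 - 8 = -58/3)
289 - 540*x(Z, -13)/1058 = 289 - (-10440)/1058 = 289 - 540*(-29/1587) = 289 + 5220/529 = 158101/529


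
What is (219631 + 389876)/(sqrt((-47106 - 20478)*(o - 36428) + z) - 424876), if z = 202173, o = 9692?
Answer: -258964896132/178712487379 - 609507*sqrt(1807127997)/178712487379 ≈ -1.5940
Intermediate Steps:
(219631 + 389876)/(sqrt((-47106 - 20478)*(o - 36428) + z) - 424876) = (219631 + 389876)/(sqrt((-47106 - 20478)*(9692 - 36428) + 202173) - 424876) = 609507/(sqrt(-67584*(-26736) + 202173) - 424876) = 609507/(sqrt(1806925824 + 202173) - 424876) = 609507/(sqrt(1807127997) - 424876) = 609507/(-424876 + sqrt(1807127997))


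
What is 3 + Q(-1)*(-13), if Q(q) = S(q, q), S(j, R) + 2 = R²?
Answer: 16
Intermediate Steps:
S(j, R) = -2 + R²
Q(q) = -2 + q²
3 + Q(-1)*(-13) = 3 + (-2 + (-1)²)*(-13) = 3 + (-2 + 1)*(-13) = 3 - 1*(-13) = 3 + 13 = 16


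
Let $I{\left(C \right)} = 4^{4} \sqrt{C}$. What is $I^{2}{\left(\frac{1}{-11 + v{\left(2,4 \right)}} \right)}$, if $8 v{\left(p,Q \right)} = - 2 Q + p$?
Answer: $- \frac{262144}{47} \approx -5577.5$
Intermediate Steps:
$v{\left(p,Q \right)} = - \frac{Q}{4} + \frac{p}{8}$ ($v{\left(p,Q \right)} = \frac{- 2 Q + p}{8} = \frac{p - 2 Q}{8} = - \frac{Q}{4} + \frac{p}{8}$)
$I{\left(C \right)} = 256 \sqrt{C}$
$I^{2}{\left(\frac{1}{-11 + v{\left(2,4 \right)}} \right)} = \left(256 \sqrt{\frac{1}{-11 + \left(\left(- \frac{1}{4}\right) 4 + \frac{1}{8} \cdot 2\right)}}\right)^{2} = \left(256 \sqrt{\frac{1}{-11 + \left(-1 + \frac{1}{4}\right)}}\right)^{2} = \left(256 \sqrt{\frac{1}{-11 - \frac{3}{4}}}\right)^{2} = \left(256 \sqrt{\frac{1}{- \frac{47}{4}}}\right)^{2} = \left(256 \sqrt{- \frac{4}{47}}\right)^{2} = \left(256 \frac{2 i \sqrt{47}}{47}\right)^{2} = \left(\frac{512 i \sqrt{47}}{47}\right)^{2} = - \frac{262144}{47}$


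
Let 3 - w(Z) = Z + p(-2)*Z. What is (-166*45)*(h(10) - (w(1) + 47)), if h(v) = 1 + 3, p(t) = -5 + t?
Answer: 388440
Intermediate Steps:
h(v) = 4
w(Z) = 3 + 6*Z (w(Z) = 3 - (Z + (-5 - 2)*Z) = 3 - (Z - 7*Z) = 3 - (-6)*Z = 3 + 6*Z)
(-166*45)*(h(10) - (w(1) + 47)) = (-166*45)*(4 - ((3 + 6*1) + 47)) = -7470*(4 - ((3 + 6) + 47)) = -7470*(4 - (9 + 47)) = -7470*(4 - 1*56) = -7470*(4 - 56) = -7470*(-52) = 388440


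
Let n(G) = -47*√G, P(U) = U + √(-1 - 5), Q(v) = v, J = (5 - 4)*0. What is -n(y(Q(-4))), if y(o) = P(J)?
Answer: 47*6^(¼)*√I ≈ 52.014 + 52.014*I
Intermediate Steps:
J = 0 (J = 1*0 = 0)
P(U) = U + I*√6 (P(U) = U + √(-6) = U + I*√6)
y(o) = I*√6 (y(o) = 0 + I*√6 = I*√6)
-n(y(Q(-4))) = -(-47)*√(I*√6) = -(-47)*6^(¼)*√I = 47*6^(¼)*√I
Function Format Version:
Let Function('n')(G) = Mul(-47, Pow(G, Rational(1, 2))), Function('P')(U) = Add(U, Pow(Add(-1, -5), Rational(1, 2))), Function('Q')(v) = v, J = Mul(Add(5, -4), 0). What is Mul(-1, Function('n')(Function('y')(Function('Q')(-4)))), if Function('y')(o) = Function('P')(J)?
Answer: Mul(47, Pow(6, Rational(1, 4)), Pow(I, Rational(1, 2))) ≈ Add(52.014, Mul(52.014, I))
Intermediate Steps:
J = 0 (J = Mul(1, 0) = 0)
Function('P')(U) = Add(U, Mul(I, Pow(6, Rational(1, 2)))) (Function('P')(U) = Add(U, Pow(-6, Rational(1, 2))) = Add(U, Mul(I, Pow(6, Rational(1, 2)))))
Function('y')(o) = Mul(I, Pow(6, Rational(1, 2))) (Function('y')(o) = Add(0, Mul(I, Pow(6, Rational(1, 2)))) = Mul(I, Pow(6, Rational(1, 2))))
Mul(-1, Function('n')(Function('y')(Function('Q')(-4)))) = Mul(-1, Mul(-47, Pow(Mul(I, Pow(6, Rational(1, 2))), Rational(1, 2)))) = Mul(-1, Mul(-47, Mul(Pow(6, Rational(1, 4)), Pow(I, Rational(1, 2))))) = Mul(-1, Mul(-47, Pow(6, Rational(1, 4)), Pow(I, Rational(1, 2)))) = Mul(47, Pow(6, Rational(1, 4)), Pow(I, Rational(1, 2)))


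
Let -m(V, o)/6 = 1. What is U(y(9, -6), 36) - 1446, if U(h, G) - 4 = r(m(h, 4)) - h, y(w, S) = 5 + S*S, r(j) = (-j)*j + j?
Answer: -1525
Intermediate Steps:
m(V, o) = -6 (m(V, o) = -6*1 = -6)
r(j) = j - j² (r(j) = -j² + j = j - j²)
y(w, S) = 5 + S²
U(h, G) = -38 - h (U(h, G) = 4 + (-6*(1 - 1*(-6)) - h) = 4 + (-6*(1 + 6) - h) = 4 + (-6*7 - h) = 4 + (-42 - h) = -38 - h)
U(y(9, -6), 36) - 1446 = (-38 - (5 + (-6)²)) - 1446 = (-38 - (5 + 36)) - 1446 = (-38 - 1*41) - 1446 = (-38 - 41) - 1446 = -79 - 1446 = -1525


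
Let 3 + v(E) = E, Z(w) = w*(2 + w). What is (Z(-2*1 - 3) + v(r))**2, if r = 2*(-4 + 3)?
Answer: 100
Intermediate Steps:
r = -2 (r = 2*(-1) = -2)
v(E) = -3 + E
(Z(-2*1 - 3) + v(r))**2 = ((-2*1 - 3)*(2 + (-2*1 - 3)) + (-3 - 2))**2 = ((-2 - 3)*(2 + (-2 - 3)) - 5)**2 = (-5*(2 - 5) - 5)**2 = (-5*(-3) - 5)**2 = (15 - 5)**2 = 10**2 = 100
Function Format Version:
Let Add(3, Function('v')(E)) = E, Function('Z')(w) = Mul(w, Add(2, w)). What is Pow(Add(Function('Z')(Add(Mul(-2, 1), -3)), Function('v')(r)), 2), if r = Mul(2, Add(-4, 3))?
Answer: 100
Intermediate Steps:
r = -2 (r = Mul(2, -1) = -2)
Function('v')(E) = Add(-3, E)
Pow(Add(Function('Z')(Add(Mul(-2, 1), -3)), Function('v')(r)), 2) = Pow(Add(Mul(Add(Mul(-2, 1), -3), Add(2, Add(Mul(-2, 1), -3))), Add(-3, -2)), 2) = Pow(Add(Mul(Add(-2, -3), Add(2, Add(-2, -3))), -5), 2) = Pow(Add(Mul(-5, Add(2, -5)), -5), 2) = Pow(Add(Mul(-5, -3), -5), 2) = Pow(Add(15, -5), 2) = Pow(10, 2) = 100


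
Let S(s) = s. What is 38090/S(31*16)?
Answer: 19045/248 ≈ 76.794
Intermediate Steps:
38090/S(31*16) = 38090/((31*16)) = 38090/496 = 38090*(1/496) = 19045/248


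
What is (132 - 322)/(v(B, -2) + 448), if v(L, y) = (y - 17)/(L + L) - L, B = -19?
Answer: -76/187 ≈ -0.40642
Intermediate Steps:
v(L, y) = -L + (-17 + y)/(2*L) (v(L, y) = (-17 + y)/((2*L)) - L = (-17 + y)*(1/(2*L)) - L = (-17 + y)/(2*L) - L = -L + (-17 + y)/(2*L))
(132 - 322)/(v(B, -2) + 448) = (132 - 322)/((½)*(-17 - 2 - 2*(-19)²)/(-19) + 448) = -190/((½)*(-1/19)*(-17 - 2 - 2*361) + 448) = -190/((½)*(-1/19)*(-17 - 2 - 722) + 448) = -190/((½)*(-1/19)*(-741) + 448) = -190/(39/2 + 448) = -190/935/2 = -190*2/935 = -76/187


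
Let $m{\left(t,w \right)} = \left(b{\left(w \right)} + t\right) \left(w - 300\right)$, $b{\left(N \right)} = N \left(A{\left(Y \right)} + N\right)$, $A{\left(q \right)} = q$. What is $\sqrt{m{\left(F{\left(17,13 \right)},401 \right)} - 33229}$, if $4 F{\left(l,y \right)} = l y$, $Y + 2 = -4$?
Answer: $\frac{\sqrt{63880985}}{2} \approx 3996.3$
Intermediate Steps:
$Y = -6$ ($Y = -2 - 4 = -6$)
$b{\left(N \right)} = N \left(-6 + N\right)$
$F{\left(l,y \right)} = \frac{l y}{4}$
$m{\left(t,w \right)} = \left(-300 + w\right) \left(t + w \left(-6 + w\right)\right)$ ($m{\left(t,w \right)} = \left(w \left(-6 + w\right) + t\right) \left(w - 300\right) = \left(t + w \left(-6 + w\right)\right) \left(-300 + w\right) = \left(-300 + w\right) \left(t + w \left(-6 + w\right)\right)$)
$\sqrt{m{\left(F{\left(17,13 \right)},401 \right)} - 33229} = \sqrt{\left(401^{3} - 306 \cdot 401^{2} - 300 \cdot \frac{1}{4} \cdot 17 \cdot 13 + 1800 \cdot 401 + \frac{1}{4} \cdot 17 \cdot 13 \cdot 401\right) - 33229} = \sqrt{\left(64481201 - 49205106 - 16575 + 721800 + \frac{221}{4} \cdot 401\right) - 33229} = \sqrt{\left(64481201 - 49205106 - 16575 + 721800 + \frac{88621}{4}\right) - 33229} = \sqrt{\frac{64013901}{4} - 33229} = \sqrt{\frac{63880985}{4}} = \frac{\sqrt{63880985}}{2}$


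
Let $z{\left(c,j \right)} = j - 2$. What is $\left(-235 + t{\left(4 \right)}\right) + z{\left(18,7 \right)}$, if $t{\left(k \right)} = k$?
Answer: $-226$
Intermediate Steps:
$z{\left(c,j \right)} = -2 + j$
$\left(-235 + t{\left(4 \right)}\right) + z{\left(18,7 \right)} = \left(-235 + 4\right) + \left(-2 + 7\right) = -231 + 5 = -226$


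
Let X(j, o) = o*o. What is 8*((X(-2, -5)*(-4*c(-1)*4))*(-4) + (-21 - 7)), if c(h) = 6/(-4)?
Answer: -19424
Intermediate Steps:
X(j, o) = o**2
c(h) = -3/2 (c(h) = 6*(-1/4) = -3/2)
8*((X(-2, -5)*(-4*c(-1)*4))*(-4) + (-21 - 7)) = 8*(((-5)**2*(-4*(-3/2)*4))*(-4) + (-21 - 7)) = 8*((25*(6*4))*(-4) - 28) = 8*((25*24)*(-4) - 28) = 8*(600*(-4) - 28) = 8*(-2400 - 28) = 8*(-2428) = -19424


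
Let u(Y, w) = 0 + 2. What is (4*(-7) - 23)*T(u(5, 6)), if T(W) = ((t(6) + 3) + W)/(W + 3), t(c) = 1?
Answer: -306/5 ≈ -61.200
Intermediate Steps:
u(Y, w) = 2
T(W) = (4 + W)/(3 + W) (T(W) = ((1 + 3) + W)/(W + 3) = (4 + W)/(3 + W))
(4*(-7) - 23)*T(u(5, 6)) = (4*(-7) - 23)*((4 + 2)/(3 + 2)) = (-28 - 23)*(6/5) = -51*6/5 = -306/5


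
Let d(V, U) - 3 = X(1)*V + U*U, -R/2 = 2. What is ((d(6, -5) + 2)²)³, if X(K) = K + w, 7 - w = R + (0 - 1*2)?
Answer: 2194972623936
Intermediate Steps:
R = -4 (R = -2*2 = -4)
w = 13 (w = 7 - (-4 + (0 - 1*2)) = 7 - (-4 + (0 - 2)) = 7 - (-4 - 2) = 7 - 1*(-6) = 7 + 6 = 13)
X(K) = 13 + K (X(K) = K + 13 = 13 + K)
d(V, U) = 3 + U² + 14*V (d(V, U) = 3 + ((13 + 1)*V + U*U) = 3 + (14*V + U²) = 3 + (U² + 14*V) = 3 + U² + 14*V)
((d(6, -5) + 2)²)³ = (((3 + (-5)² + 14*6) + 2)²)³ = (((3 + 25 + 84) + 2)²)³ = ((112 + 2)²)³ = (114²)³ = 12996³ = 2194972623936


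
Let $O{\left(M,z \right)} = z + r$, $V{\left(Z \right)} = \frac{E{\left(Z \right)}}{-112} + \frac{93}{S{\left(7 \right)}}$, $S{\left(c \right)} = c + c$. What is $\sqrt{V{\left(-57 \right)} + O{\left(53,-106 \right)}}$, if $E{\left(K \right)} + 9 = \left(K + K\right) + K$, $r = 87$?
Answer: $\frac{i \sqrt{43}}{2} \approx 3.2787 i$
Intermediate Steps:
$E{\left(K \right)} = -9 + 3 K$ ($E{\left(K \right)} = -9 + \left(\left(K + K\right) + K\right) = -9 + \left(2 K + K\right) = -9 + 3 K$)
$S{\left(c \right)} = 2 c$
$V{\left(Z \right)} = \frac{753}{112} - \frac{3 Z}{112}$ ($V{\left(Z \right)} = \frac{-9 + 3 Z}{-112} + \frac{93}{2 \cdot 7} = \left(-9 + 3 Z\right) \left(- \frac{1}{112}\right) + \frac{93}{14} = \left(\frac{9}{112} - \frac{3 Z}{112}\right) + 93 \cdot \frac{1}{14} = \left(\frac{9}{112} - \frac{3 Z}{112}\right) + \frac{93}{14} = \frac{753}{112} - \frac{3 Z}{112}$)
$O{\left(M,z \right)} = 87 + z$ ($O{\left(M,z \right)} = z + 87 = 87 + z$)
$\sqrt{V{\left(-57 \right)} + O{\left(53,-106 \right)}} = \sqrt{\left(\frac{753}{112} - - \frac{171}{112}\right) + \left(87 - 106\right)} = \sqrt{\left(\frac{753}{112} + \frac{171}{112}\right) - 19} = \sqrt{\frac{33}{4} - 19} = \sqrt{- \frac{43}{4}} = \frac{i \sqrt{43}}{2}$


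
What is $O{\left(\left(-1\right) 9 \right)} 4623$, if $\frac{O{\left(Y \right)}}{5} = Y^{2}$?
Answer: $1872315$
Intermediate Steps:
$O{\left(Y \right)} = 5 Y^{2}$
$O{\left(\left(-1\right) 9 \right)} 4623 = 5 \left(\left(-1\right) 9\right)^{2} \cdot 4623 = 5 \left(-9\right)^{2} \cdot 4623 = 5 \cdot 81 \cdot 4623 = 405 \cdot 4623 = 1872315$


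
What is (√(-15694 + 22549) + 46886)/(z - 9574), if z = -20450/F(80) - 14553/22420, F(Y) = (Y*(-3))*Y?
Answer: -100913675520/20605416323 - 2152320*√6855/20605416323 ≈ -4.9061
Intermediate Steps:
F(Y) = -3*Y² (F(Y) = (-3*Y)*Y = -3*Y²)
z = 895357/2152320 (z = -20450/((-3*80²)) - 14553/22420 = -20450/((-3*6400)) - 14553*1/22420 = -20450/(-19200) - 14553/22420 = -20450*(-1/19200) - 14553/22420 = 409/384 - 14553/22420 = 895357/2152320 ≈ 0.41600)
(√(-15694 + 22549) + 46886)/(z - 9574) = (√(-15694 + 22549) + 46886)/(895357/2152320 - 9574) = (√6855 + 46886)/(-20605416323/2152320) = (46886 + √6855)*(-2152320/20605416323) = -100913675520/20605416323 - 2152320*√6855/20605416323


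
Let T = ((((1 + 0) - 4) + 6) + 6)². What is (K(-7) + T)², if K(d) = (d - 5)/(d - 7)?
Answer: 328329/49 ≈ 6700.6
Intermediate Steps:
K(d) = (-5 + d)/(-7 + d)
T = 81 (T = (((1 - 4) + 6) + 6)² = ((-3 + 6) + 6)² = (3 + 6)² = 9² = 81)
(K(-7) + T)² = ((-5 - 7)/(-7 - 7) + 81)² = (-12/(-14) + 81)² = (-1/14*(-12) + 81)² = (6/7 + 81)² = (573/7)² = 328329/49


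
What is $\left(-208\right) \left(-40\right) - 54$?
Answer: $8266$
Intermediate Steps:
$\left(-208\right) \left(-40\right) - 54 = 8320 - 54 = 8266$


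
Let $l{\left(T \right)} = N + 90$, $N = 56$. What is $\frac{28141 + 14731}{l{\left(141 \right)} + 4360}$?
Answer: $\frac{21436}{2253} \approx 9.5144$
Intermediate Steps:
$l{\left(T \right)} = 146$ ($l{\left(T \right)} = 56 + 90 = 146$)
$\frac{28141 + 14731}{l{\left(141 \right)} + 4360} = \frac{28141 + 14731}{146 + 4360} = \frac{42872}{4506} = 42872 \cdot \frac{1}{4506} = \frac{21436}{2253}$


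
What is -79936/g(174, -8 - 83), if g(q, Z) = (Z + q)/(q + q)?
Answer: -27817728/83 ≈ -3.3515e+5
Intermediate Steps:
g(q, Z) = (Z + q)/(2*q) (g(q, Z) = (Z + q)/((2*q)) = (Z + q)*(1/(2*q)) = (Z + q)/(2*q))
-79936/g(174, -8 - 83) = -79936*348/((-8 - 83) + 174) = -79936*348/(-91 + 174) = -79936/((½)*(1/174)*83) = -79936/83/348 = -79936*348/83 = -27817728/83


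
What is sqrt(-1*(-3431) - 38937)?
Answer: I*sqrt(35506) ≈ 188.43*I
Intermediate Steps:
sqrt(-1*(-3431) - 38937) = sqrt(3431 - 38937) = sqrt(-35506) = I*sqrt(35506)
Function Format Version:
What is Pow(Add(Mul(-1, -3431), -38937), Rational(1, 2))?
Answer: Mul(I, Pow(35506, Rational(1, 2))) ≈ Mul(188.43, I)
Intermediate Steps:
Pow(Add(Mul(-1, -3431), -38937), Rational(1, 2)) = Pow(Add(3431, -38937), Rational(1, 2)) = Pow(-35506, Rational(1, 2)) = Mul(I, Pow(35506, Rational(1, 2)))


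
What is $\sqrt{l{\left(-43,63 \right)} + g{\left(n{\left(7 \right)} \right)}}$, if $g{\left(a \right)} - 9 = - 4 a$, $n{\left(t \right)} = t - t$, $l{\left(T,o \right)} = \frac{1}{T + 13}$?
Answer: $\frac{\sqrt{8070}}{30} \approx 2.9944$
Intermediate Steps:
$l{\left(T,o \right)} = \frac{1}{13 + T}$
$n{\left(t \right)} = 0$
$g{\left(a \right)} = 9 - 4 a$
$\sqrt{l{\left(-43,63 \right)} + g{\left(n{\left(7 \right)} \right)}} = \sqrt{\frac{1}{13 - 43} + \left(9 - 0\right)} = \sqrt{\frac{1}{-30} + \left(9 + 0\right)} = \sqrt{- \frac{1}{30} + 9} = \sqrt{\frac{269}{30}} = \frac{\sqrt{8070}}{30}$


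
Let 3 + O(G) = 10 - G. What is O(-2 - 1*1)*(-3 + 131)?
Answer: 1280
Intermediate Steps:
O(G) = 7 - G (O(G) = -3 + (10 - G) = 7 - G)
O(-2 - 1*1)*(-3 + 131) = (7 - (-2 - 1*1))*(-3 + 131) = (7 - (-2 - 1))*128 = (7 - 1*(-3))*128 = (7 + 3)*128 = 10*128 = 1280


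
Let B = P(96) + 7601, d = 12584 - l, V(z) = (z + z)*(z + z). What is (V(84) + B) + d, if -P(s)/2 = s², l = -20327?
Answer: 50304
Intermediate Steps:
P(s) = -2*s²
V(z) = 4*z² (V(z) = (2*z)*(2*z) = 4*z²)
d = 32911 (d = 12584 - 1*(-20327) = 12584 + 20327 = 32911)
B = -10831 (B = -2*96² + 7601 = -2*9216 + 7601 = -18432 + 7601 = -10831)
(V(84) + B) + d = (4*84² - 10831) + 32911 = (4*7056 - 10831) + 32911 = (28224 - 10831) + 32911 = 17393 + 32911 = 50304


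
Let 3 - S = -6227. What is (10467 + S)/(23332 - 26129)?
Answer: -16697/2797 ≈ -5.9696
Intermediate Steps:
S = 6230 (S = 3 - 1*(-6227) = 3 + 6227 = 6230)
(10467 + S)/(23332 - 26129) = (10467 + 6230)/(23332 - 26129) = 16697/(-2797) = 16697*(-1/2797) = -16697/2797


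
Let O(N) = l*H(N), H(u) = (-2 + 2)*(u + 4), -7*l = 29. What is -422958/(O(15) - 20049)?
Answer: 140986/6683 ≈ 21.096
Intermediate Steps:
l = -29/7 (l = -⅐*29 = -29/7 ≈ -4.1429)
H(u) = 0 (H(u) = 0*(4 + u) = 0)
O(N) = 0 (O(N) = -29/7*0 = 0)
-422958/(O(15) - 20049) = -422958/(0 - 20049) = -422958/(-20049) = -422958*(-1/20049) = 140986/6683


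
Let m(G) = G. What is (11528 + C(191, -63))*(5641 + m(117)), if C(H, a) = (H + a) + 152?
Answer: 67990464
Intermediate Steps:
C(H, a) = 152 + H + a
(11528 + C(191, -63))*(5641 + m(117)) = (11528 + (152 + 191 - 63))*(5641 + 117) = (11528 + 280)*5758 = 11808*5758 = 67990464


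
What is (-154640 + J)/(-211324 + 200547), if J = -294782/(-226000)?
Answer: 17474172609/1217801000 ≈ 14.349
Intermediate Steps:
J = 147391/113000 (J = -294782*(-1/226000) = 147391/113000 ≈ 1.3043)
(-154640 + J)/(-211324 + 200547) = (-154640 + 147391/113000)/(-211324 + 200547) = -17474172609/113000/(-10777) = -17474172609/113000*(-1/10777) = 17474172609/1217801000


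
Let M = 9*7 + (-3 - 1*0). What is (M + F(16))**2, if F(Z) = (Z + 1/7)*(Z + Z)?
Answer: 16289296/49 ≈ 3.3243e+5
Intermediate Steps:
M = 60 (M = 63 + (-3 + 0) = 63 - 3 = 60)
F(Z) = 2*Z*(1/7 + Z) (F(Z) = (Z + 1/7)*(2*Z) = (1/7 + Z)*(2*Z) = 2*Z*(1/7 + Z))
(M + F(16))**2 = (60 + (2/7)*16*(1 + 7*16))**2 = (60 + (2/7)*16*(1 + 112))**2 = (60 + (2/7)*16*113)**2 = (60 + 3616/7)**2 = (4036/7)**2 = 16289296/49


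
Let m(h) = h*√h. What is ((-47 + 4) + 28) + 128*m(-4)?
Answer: -15 - 1024*I ≈ -15.0 - 1024.0*I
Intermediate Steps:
m(h) = h^(3/2)
((-47 + 4) + 28) + 128*m(-4) = ((-47 + 4) + 28) + 128*(-4)^(3/2) = (-43 + 28) + 128*(-8*I) = -15 - 1024*I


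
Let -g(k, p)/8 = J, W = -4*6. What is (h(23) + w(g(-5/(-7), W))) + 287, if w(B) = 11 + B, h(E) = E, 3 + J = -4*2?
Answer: 409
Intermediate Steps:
J = -11 (J = -3 - 4*2 = -3 - 8 = -11)
W = -24
g(k, p) = 88 (g(k, p) = -8*(-11) = 88)
(h(23) + w(g(-5/(-7), W))) + 287 = (23 + (11 + 88)) + 287 = (23 + 99) + 287 = 122 + 287 = 409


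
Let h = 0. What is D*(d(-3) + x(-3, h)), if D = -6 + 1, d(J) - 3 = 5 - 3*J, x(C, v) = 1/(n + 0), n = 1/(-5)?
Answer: -60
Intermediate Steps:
n = -⅕ ≈ -0.20000
x(C, v) = -5 (x(C, v) = 1/(-⅕ + 0) = 1/(-⅕) = -5)
d(J) = 8 - 3*J (d(J) = 3 + (5 - 3*J) = 8 - 3*J)
D = -5
D*(d(-3) + x(-3, h)) = -5*((8 - 3*(-3)) - 5) = -5*((8 + 9) - 5) = -5*(17 - 5) = -5*12 = -60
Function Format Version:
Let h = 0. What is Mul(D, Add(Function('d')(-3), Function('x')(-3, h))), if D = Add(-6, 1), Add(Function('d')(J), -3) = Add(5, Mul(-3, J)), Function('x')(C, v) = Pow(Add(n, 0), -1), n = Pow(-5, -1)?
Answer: -60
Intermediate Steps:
n = Rational(-1, 5) ≈ -0.20000
Function('x')(C, v) = -5 (Function('x')(C, v) = Pow(Add(Rational(-1, 5), 0), -1) = Pow(Rational(-1, 5), -1) = -5)
Function('d')(J) = Add(8, Mul(-3, J)) (Function('d')(J) = Add(3, Add(5, Mul(-3, J))) = Add(8, Mul(-3, J)))
D = -5
Mul(D, Add(Function('d')(-3), Function('x')(-3, h))) = Mul(-5, Add(Add(8, Mul(-3, -3)), -5)) = Mul(-5, Add(Add(8, 9), -5)) = Mul(-5, Add(17, -5)) = Mul(-5, 12) = -60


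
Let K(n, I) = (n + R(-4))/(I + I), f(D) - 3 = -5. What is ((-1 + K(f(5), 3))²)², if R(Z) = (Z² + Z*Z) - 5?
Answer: 130321/1296 ≈ 100.56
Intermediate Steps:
R(Z) = -5 + 2*Z² (R(Z) = (Z² + Z²) - 5 = 2*Z² - 5 = -5 + 2*Z²)
f(D) = -2 (f(D) = 3 - 5 = -2)
K(n, I) = (27 + n)/(2*I) (K(n, I) = (n + (-5 + 2*(-4)²))/(I + I) = (n + (-5 + 2*16))/((2*I)) = (n + (-5 + 32))*(1/(2*I)) = (n + 27)*(1/(2*I)) = (27 + n)*(1/(2*I)) = (27 + n)/(2*I))
((-1 + K(f(5), 3))²)² = ((-1 + (½)*(27 - 2)/3)²)² = ((-1 + (½)*(⅓)*25)²)² = ((-1 + 25/6)²)² = ((19/6)²)² = (361/36)² = 130321/1296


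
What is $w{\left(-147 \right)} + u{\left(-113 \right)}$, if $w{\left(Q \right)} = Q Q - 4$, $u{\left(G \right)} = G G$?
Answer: $34374$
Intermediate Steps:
$u{\left(G \right)} = G^{2}$
$w{\left(Q \right)} = -4 + Q^{2}$ ($w{\left(Q \right)} = Q^{2} - 4 = -4 + Q^{2}$)
$w{\left(-147 \right)} + u{\left(-113 \right)} = \left(-4 + \left(-147\right)^{2}\right) + \left(-113\right)^{2} = \left(-4 + 21609\right) + 12769 = 21605 + 12769 = 34374$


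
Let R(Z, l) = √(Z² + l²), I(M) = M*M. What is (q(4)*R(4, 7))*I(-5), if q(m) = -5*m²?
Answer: -2000*√65 ≈ -16125.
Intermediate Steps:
I(M) = M²
(q(4)*R(4, 7))*I(-5) = ((-5*4²)*√(4² + 7²))*(-5)² = ((-5*16)*√(16 + 49))*25 = -80*√65*25 = -2000*√65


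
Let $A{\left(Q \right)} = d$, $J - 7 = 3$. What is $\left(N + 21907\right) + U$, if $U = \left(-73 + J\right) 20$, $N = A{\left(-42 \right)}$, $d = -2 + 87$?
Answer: $20732$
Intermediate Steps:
$J = 10$ ($J = 7 + 3 = 10$)
$d = 85$
$A{\left(Q \right)} = 85$
$N = 85$
$U = -1260$ ($U = \left(-73 + 10\right) 20 = \left(-63\right) 20 = -1260$)
$\left(N + 21907\right) + U = \left(85 + 21907\right) - 1260 = 21992 - 1260 = 20732$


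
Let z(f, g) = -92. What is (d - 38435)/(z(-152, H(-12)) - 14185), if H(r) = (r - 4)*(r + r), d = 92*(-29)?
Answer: 13701/4759 ≈ 2.8790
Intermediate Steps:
d = -2668
H(r) = 2*r*(-4 + r) (H(r) = (-4 + r)*(2*r) = 2*r*(-4 + r))
(d - 38435)/(z(-152, H(-12)) - 14185) = (-2668 - 38435)/(-92 - 14185) = -41103/(-14277) = -41103*(-1/14277) = 13701/4759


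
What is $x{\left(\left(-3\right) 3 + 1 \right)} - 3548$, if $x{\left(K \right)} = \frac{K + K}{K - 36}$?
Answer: $- \frac{39024}{11} \approx -3547.6$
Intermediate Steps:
$x{\left(K \right)} = \frac{2 K}{-36 + K}$
$x{\left(\left(-3\right) 3 + 1 \right)} - 3548 = \frac{2 \left(\left(-3\right) 3 + 1\right)}{-36 + \left(\left(-3\right) 3 + 1\right)} - 3548 = \frac{2 \left(-9 + 1\right)}{-36 + \left(-9 + 1\right)} - 3548 = 2 \left(-8\right) \frac{1}{-36 - 8} - 3548 = 2 \left(-8\right) \frac{1}{-44} - 3548 = 2 \left(-8\right) \left(- \frac{1}{44}\right) - 3548 = \frac{4}{11} - 3548 = - \frac{39024}{11}$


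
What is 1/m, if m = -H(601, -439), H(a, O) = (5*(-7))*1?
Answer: 1/35 ≈ 0.028571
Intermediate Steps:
H(a, O) = -35 (H(a, O) = -35*1 = -35)
m = 35 (m = -1*(-35) = 35)
1/m = 1/35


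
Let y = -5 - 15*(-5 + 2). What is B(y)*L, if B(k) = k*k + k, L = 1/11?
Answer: 1640/11 ≈ 149.09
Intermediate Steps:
L = 1/11 ≈ 0.090909
y = 40 (y = -5 - 15*(-3) = -5 - 5*(-9) = -5 + 45 = 40)
B(k) = k + k**2 (B(k) = k**2 + k = k + k**2)
B(y)*L = (40*(1 + 40))*(1/11) = (40*41)*(1/11) = 1640*(1/11) = 1640/11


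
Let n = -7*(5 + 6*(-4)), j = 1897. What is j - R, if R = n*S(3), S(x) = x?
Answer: 1498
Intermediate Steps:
n = 133 (n = -7*(5 - 24) = -7*(-19) = 133)
R = 399 (R = 133*3 = 399)
j - R = 1897 - 1*399 = 1897 - 399 = 1498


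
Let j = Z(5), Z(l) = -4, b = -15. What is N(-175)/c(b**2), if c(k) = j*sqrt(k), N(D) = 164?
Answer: -41/15 ≈ -2.7333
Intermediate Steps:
j = -4
c(k) = -4*sqrt(k)
N(-175)/c(b**2) = 164/((-4*sqrt((-15)**2))) = 164/((-4*sqrt(225))) = 164/((-4*15)) = 164/(-60) = 164*(-1/60) = -41/15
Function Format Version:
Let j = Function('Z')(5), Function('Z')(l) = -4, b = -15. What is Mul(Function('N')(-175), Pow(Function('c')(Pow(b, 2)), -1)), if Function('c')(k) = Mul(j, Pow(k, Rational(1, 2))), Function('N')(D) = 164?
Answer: Rational(-41, 15) ≈ -2.7333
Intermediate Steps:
j = -4
Function('c')(k) = Mul(-4, Pow(k, Rational(1, 2)))
Mul(Function('N')(-175), Pow(Function('c')(Pow(b, 2)), -1)) = Mul(164, Pow(Mul(-4, Pow(Pow(-15, 2), Rational(1, 2))), -1)) = Mul(164, Pow(Mul(-4, Pow(225, Rational(1, 2))), -1)) = Mul(164, Pow(Mul(-4, 15), -1)) = Mul(164, Pow(-60, -1)) = Mul(164, Rational(-1, 60)) = Rational(-41, 15)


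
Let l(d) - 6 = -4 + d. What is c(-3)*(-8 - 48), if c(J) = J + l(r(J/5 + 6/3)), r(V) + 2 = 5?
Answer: -112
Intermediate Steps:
r(V) = 3 (r(V) = -2 + 5 = 3)
l(d) = 2 + d (l(d) = 6 + (-4 + d) = 2 + d)
c(J) = 5 + J (c(J) = J + (2 + 3) = J + 5 = 5 + J)
c(-3)*(-8 - 48) = (5 - 3)*(-8 - 48) = 2*(-56) = -112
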